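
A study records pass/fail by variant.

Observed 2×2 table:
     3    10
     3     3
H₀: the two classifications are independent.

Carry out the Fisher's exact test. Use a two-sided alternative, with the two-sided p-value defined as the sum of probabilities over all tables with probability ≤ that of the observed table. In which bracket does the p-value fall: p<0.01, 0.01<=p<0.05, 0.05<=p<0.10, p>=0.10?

p-value bracket: p>=0.10

Margins: r₁=13, r₂=6, c₁=6, c₂=13, n=19
p_obs = C(13,3)·C(6,3)/C(19,6); sum pmf over tables with pmf ≤ p_obs
p-value (two-sided) = 0.32010
→ bracket: p>=0.10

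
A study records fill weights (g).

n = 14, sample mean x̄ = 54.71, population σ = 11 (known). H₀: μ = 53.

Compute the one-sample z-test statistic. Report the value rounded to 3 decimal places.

SE = σ/√n = 11/√14 = 2.9399
z = (x̄−μ₀)/SE = (54.71−53)/2.9399 = 0.5817

test statistic = 0.582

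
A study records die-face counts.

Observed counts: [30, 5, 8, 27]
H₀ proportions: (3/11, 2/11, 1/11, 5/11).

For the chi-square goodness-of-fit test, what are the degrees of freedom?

degrees of freedom = 3

df = k − 1 = 4 − 1 = 3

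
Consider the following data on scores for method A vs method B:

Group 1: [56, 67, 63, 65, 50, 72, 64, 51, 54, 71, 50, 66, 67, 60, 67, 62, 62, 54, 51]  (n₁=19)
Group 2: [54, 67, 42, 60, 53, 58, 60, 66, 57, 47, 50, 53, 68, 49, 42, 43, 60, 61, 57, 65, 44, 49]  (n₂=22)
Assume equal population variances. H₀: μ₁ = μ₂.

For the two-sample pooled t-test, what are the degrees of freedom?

degrees of freedom = 39

df = n₁ + n₂ − 2 = 19 + 22 − 2 = 39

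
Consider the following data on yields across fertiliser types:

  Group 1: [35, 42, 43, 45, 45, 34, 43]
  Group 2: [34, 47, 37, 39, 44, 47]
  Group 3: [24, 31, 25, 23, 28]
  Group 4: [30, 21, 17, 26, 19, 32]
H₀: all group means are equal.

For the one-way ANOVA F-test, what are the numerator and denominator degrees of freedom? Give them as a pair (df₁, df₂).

k = 4 groups, N = 24 total
df = (k−1, N−k) = (4−1, 24−4) = (3, 20)

degrees of freedom = [3, 20]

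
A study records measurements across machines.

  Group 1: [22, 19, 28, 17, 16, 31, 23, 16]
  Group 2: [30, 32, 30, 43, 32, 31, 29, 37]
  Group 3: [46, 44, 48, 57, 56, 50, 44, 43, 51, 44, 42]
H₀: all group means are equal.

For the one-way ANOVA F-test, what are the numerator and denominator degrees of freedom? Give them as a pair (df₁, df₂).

k = 3 groups, N = 27 total
df = (k−1, N−k) = (3−1, 27−3) = (2, 24)

degrees of freedom = [2, 24]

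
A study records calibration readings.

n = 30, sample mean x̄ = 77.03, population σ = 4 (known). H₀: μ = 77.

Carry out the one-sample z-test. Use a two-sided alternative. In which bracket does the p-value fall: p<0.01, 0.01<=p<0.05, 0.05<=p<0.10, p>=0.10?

p-value bracket: p>=0.10

SE = σ/√n = 4/√30 = 0.7303
z = (x̄−μ₀)/SE = (77.03−77)/0.7303 = 0.0411
p-value (two-sided) = 0.96723
→ bracket: p>=0.10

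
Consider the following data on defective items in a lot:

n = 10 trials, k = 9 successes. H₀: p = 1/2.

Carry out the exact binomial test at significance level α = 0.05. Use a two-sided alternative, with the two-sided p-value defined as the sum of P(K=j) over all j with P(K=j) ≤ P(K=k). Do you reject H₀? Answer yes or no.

Exact binomial: n=10, k=9, p₀=1/2=0.5000
P(X=j) = C(n,j)·p₀^j·(1−p₀)^(n−j); p = Σ P(X=j) over j with P(X=j) ≤ P(X=9)
p-value (two-sided) = 0.02148
At α=0.05: p < α → reject H₀

reject H₀: yes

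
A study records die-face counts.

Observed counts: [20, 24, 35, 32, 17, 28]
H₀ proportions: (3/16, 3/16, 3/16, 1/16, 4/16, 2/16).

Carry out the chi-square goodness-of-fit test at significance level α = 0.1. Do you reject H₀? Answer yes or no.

reject H₀: yes

n = 156; E_i = n·p_i = [29.25, 29.25, 29.25, 9.75, 39.00, 19.50]
χ² = (20−29.25)²/29.25 + (24−29.25)²/29.25 + (35−29.25)²/29.25 + (32−9.75)²/9.75 + (17−39.00)²/39.00 + (28−19.50)²/19.50 = 71.8889
df = 5
p-value (upper-tail) = 0.00000
At α=0.1: p < α → reject H₀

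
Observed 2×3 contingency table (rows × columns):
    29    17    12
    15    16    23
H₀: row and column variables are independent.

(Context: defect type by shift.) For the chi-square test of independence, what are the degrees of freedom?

degrees of freedom = 2

df = (r−1)(c−1) = (2−1)·(3−1) = 2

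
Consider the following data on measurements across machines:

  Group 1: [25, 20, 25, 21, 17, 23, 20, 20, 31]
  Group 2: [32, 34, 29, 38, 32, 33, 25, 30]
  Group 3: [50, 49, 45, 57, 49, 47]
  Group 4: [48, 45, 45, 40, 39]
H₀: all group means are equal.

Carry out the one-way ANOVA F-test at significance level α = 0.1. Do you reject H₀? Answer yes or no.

Group means [22.44, 31.62, 49.50, 43.40], grand mean 34.607
SSB = Σnᵢ(x̄ᵢ−x̄)² = 3119.881; SSW = ΣΣ(x−x̄ᵢ)² = 378.797
MSB = 3119.881/3 = 1039.9604; MSW = 378.797/24 = 15.7832
F = MSB/MSW = 65.8903
df = (3, 24)
p-value (upper-tail) = 0.00000
At α=0.1: p < α → reject H₀

reject H₀: yes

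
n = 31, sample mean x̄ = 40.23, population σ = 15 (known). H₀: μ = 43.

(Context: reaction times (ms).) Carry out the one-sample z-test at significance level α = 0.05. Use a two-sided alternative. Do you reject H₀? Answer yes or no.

reject H₀: no

SE = σ/√n = 15/√31 = 2.6941
z = (x̄−μ₀)/SE = (40.23−43)/2.6941 = -1.0282
p-value (two-sided) = 0.30386
At α=0.05: p ≥ α → fail to reject H₀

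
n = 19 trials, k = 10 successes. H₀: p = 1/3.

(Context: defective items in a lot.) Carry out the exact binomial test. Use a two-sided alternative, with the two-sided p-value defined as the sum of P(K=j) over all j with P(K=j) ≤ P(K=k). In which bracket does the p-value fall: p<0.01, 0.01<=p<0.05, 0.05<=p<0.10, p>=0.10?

p-value bracket: 0.05<=p<0.10

Exact binomial: n=19, k=10, p₀=1/3=0.3333
P(X=j) = C(n,j)·p₀^j·(1−p₀)^(n−j); p = Σ P(X=j) over j with P(X=j) ≤ P(X=10)
p-value (two-sided) = 0.08879
→ bracket: 0.05<=p<0.10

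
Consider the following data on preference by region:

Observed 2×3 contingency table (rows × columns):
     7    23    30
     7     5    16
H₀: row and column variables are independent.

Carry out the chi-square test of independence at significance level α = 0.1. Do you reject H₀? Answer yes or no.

Row totals [60, 28], col totals [14, 28, 46], n=88
χ² = (7−9.55)²/9.55 + (23−19.09)²/19.09 + (30−31.36)²/31.36 + (7−4.45)²/4.45 + (5−8.91)²/8.91 + (16−14.64)²/14.64 = 4.8353
df = 2
p-value (upper-tail) = 0.08913
At α=0.1: p < α → reject H₀

reject H₀: yes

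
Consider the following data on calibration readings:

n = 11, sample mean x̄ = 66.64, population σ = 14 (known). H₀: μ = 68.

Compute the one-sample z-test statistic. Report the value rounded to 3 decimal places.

test statistic = -0.322

SE = σ/√n = 14/√11 = 4.2212
z = (x̄−μ₀)/SE = (66.64−68)/4.2212 = -0.3222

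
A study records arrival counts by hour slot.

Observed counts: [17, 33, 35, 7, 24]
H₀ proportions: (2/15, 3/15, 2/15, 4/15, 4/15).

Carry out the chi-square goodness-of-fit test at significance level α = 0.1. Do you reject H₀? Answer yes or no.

reject H₀: yes

n = 116; E_i = n·p_i = [15.47, 23.20, 15.47, 30.93, 30.93]
χ² = (17−15.47)²/15.47 + (33−23.20)²/23.20 + (35−15.47)²/15.47 + (7−30.93)²/30.93 + (24−30.93)²/30.93 = 49.0323
df = 4
p-value (upper-tail) = 0.00000
At α=0.1: p < α → reject H₀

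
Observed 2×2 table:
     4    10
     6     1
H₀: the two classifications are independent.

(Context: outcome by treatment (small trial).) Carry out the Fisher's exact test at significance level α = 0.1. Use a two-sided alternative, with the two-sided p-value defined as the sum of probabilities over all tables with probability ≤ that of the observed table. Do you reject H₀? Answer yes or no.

Margins: r₁=14, r₂=7, c₁=10, c₂=11, n=21
p_obs = C(14,4)·C(7,6)/C(21,10); sum pmf over tables with pmf ≤ p_obs
p-value (two-sided) = 0.02374
At α=0.1: p < α → reject H₀

reject H₀: yes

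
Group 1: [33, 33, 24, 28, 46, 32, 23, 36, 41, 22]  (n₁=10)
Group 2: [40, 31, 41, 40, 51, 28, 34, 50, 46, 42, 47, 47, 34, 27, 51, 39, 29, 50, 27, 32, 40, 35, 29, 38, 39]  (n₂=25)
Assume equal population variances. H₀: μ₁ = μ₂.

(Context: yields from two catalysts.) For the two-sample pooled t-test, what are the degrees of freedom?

degrees of freedom = 33

df = n₁ + n₂ − 2 = 10 + 25 − 2 = 33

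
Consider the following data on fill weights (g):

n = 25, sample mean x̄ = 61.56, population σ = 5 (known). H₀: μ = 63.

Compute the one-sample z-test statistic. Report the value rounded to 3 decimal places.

SE = σ/√n = 5/√25 = 1.0000
z = (x̄−μ₀)/SE = (61.56−63)/1.0000 = -1.4400

test statistic = -1.440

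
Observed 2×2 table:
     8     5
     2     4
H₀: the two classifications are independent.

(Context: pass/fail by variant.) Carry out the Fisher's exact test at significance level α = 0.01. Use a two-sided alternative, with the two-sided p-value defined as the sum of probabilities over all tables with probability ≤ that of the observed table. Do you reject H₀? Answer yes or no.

Margins: r₁=13, r₂=6, c₁=10, c₂=9, n=19
p_obs = C(13,8)·C(6,2)/C(19,10); sum pmf over tables with pmf ≤ p_obs
p-value (two-sided) = 0.34985
At α=0.01: p ≥ α → fail to reject H₀

reject H₀: no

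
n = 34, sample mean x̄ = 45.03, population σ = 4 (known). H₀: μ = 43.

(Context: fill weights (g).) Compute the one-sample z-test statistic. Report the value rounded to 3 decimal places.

test statistic = 2.959

SE = σ/√n = 4/√34 = 0.6860
z = (x̄−μ₀)/SE = (45.03−43)/0.6860 = 2.9592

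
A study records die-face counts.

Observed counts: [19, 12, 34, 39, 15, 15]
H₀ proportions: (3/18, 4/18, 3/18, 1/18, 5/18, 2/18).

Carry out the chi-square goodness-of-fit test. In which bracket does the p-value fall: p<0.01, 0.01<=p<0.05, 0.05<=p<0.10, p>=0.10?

p-value bracket: p<0.01

n = 134; E_i = n·p_i = [22.33, 29.78, 22.33, 7.44, 37.22, 14.89]
χ² = (19−22.33)²/22.33 + (12−29.78)²/29.78 + (34−22.33)²/22.33 + (39−7.44)²/7.44 + (15−37.22)²/37.22 + (15−14.89)²/14.89 = 164.2313
df = 5
p-value (upper-tail) = 0.00000
→ bracket: p<0.01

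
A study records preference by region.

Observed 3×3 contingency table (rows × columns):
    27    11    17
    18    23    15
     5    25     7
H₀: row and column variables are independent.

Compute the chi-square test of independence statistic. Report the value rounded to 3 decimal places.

test statistic = 22.160

Row totals [55, 56, 37], col totals [50, 59, 39], n=148
χ² = (27−18.58)²/18.58 + (11−21.93)²/21.93 + (17−14.49)²/14.49 + (18−18.92)²/18.92 + (23−22.32)²/22.32 + (15−14.76)²/14.76 + (5−12.50)²/12.50 + (25−14.75)²/14.75 + (7−9.75)²/9.75 = 22.1600
df = 4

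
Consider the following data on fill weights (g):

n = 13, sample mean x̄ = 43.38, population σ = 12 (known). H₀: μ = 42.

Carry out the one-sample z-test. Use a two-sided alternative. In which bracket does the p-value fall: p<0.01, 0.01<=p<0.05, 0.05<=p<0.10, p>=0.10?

p-value bracket: p>=0.10

SE = σ/√n = 12/√13 = 3.3282
z = (x̄−μ₀)/SE = (43.38−42)/3.3282 = 0.4146
p-value (two-sided) = 0.67841
→ bracket: p>=0.10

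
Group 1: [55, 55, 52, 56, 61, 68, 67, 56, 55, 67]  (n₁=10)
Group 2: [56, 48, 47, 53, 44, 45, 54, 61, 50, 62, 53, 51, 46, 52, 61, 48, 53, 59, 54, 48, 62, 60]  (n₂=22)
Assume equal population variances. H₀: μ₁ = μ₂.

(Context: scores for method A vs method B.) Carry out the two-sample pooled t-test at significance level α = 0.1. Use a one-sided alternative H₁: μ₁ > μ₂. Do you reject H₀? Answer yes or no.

reject H₀: yes

x̄₁=59.200, s₁=6.033, n₁=10
x̄₂=53.045, s₂=5.794, n₂=22
s_p² = [9·6.033² + 21·5.794²]/30 = 34.4185
SE = √(s_p²·(1/10+1/22)) = 2.2375
t = (59.200−53.045)/2.2375 = 2.7507
df = 30
p-value (one-sided, H₁ greater) = 0.00499
At α=0.1: p < α → reject H₀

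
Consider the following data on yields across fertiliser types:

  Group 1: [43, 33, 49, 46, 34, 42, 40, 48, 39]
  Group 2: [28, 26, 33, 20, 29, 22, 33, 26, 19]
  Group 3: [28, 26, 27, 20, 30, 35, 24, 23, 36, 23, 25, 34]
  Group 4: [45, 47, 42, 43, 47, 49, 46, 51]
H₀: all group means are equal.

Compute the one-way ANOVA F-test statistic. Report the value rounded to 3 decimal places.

Group means [41.56, 26.22, 27.58, 46.25], grand mean 34.500
SSB = Σnᵢ(x̄ᵢ−x̄)² = 2743.306; SSW = ΣΣ(x−x̄ᵢ)² = 826.194
MSB = 2743.306/3 = 914.4352; MSW = 826.194/34 = 24.2998
F = MSB/MSW = 37.6313
df = (3, 34)

test statistic = 37.631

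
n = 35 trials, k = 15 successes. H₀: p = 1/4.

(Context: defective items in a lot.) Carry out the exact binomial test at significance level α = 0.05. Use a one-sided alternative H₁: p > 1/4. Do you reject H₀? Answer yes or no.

reject H₀: yes

Exact binomial: n=35, k=15, p₀=1/4=0.2500
P(X≥15) from Σ C(n,i)·p₀^i·(1−p₀)^(n−i)
p-value (one-sided, H₁ greater) = 0.01577
At α=0.05: p < α → reject H₀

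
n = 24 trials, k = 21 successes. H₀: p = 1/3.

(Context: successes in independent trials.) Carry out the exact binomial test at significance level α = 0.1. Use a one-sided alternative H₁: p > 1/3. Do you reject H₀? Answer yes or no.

reject H₀: yes

Exact binomial: n=24, k=21, p₀=1/3=0.3333
P(X≥21) from Σ C(n,i)·p₀^i·(1−p₀)^(n−i)
p-value (one-sided, H₁ greater) = 0.00000
At α=0.1: p < α → reject H₀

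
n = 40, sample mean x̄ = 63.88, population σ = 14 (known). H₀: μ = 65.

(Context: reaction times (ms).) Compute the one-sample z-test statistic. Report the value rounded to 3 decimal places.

test statistic = -0.506

SE = σ/√n = 14/√40 = 2.2136
z = (x̄−μ₀)/SE = (63.88−65)/2.2136 = -0.5060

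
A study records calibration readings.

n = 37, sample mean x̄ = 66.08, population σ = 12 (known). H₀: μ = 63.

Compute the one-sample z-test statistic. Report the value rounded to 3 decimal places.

SE = σ/√n = 12/√37 = 1.9728
z = (x̄−μ₀)/SE = (66.08−63)/1.9728 = 1.5612

test statistic = 1.561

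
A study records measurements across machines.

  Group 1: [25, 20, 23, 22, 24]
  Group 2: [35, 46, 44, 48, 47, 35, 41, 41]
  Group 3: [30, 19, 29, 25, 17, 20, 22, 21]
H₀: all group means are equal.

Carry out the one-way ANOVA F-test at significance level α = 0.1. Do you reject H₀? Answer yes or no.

reject H₀: yes

Group means [22.80, 42.12, 22.88], grand mean 30.190
SSB = Σnᵢ(x̄ᵢ−x̄)² = 1840.688; SSW = ΣΣ(x−x̄ᵢ)² = 350.550
MSB = 1840.688/2 = 920.3440; MSW = 350.550/18 = 19.4750
F = MSB/MSW = 47.2577
df = (2, 18)
p-value (upper-tail) = 0.00000
At α=0.1: p < α → reject H₀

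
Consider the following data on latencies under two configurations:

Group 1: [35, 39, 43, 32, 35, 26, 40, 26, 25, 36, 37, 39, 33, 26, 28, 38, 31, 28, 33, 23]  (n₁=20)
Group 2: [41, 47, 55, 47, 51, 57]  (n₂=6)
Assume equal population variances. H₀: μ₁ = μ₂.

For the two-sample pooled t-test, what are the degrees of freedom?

df = n₁ + n₂ − 2 = 20 + 6 − 2 = 24

degrees of freedom = 24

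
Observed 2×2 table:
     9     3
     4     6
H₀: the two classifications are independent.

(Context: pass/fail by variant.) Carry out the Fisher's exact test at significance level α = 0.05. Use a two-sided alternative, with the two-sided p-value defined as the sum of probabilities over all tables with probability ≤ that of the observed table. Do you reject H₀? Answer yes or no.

Margins: r₁=12, r₂=10, c₁=13, c₂=9, n=22
p_obs = C(12,9)·C(10,4)/C(22,13); sum pmf over tables with pmf ≤ p_obs
p-value (two-sided) = 0.19195
At α=0.05: p ≥ α → fail to reject H₀

reject H₀: no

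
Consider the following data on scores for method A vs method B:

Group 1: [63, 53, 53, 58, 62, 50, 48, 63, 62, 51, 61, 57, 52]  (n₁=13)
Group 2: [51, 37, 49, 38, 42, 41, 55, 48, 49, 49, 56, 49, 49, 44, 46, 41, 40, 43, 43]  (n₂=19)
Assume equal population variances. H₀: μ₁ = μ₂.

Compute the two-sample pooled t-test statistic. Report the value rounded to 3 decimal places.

test statistic = 5.434

x̄₁=56.385, s₁=5.455, n₁=13
x̄₂=45.789, s₂=5.391, n₂=19
s_p² = [12·5.455² + 18·5.391²]/30 = 29.3412
SE = √(s_p²·(1/13+1/19)) = 1.9497
t = (56.385−45.789)/1.9497 = 5.4343
df = 30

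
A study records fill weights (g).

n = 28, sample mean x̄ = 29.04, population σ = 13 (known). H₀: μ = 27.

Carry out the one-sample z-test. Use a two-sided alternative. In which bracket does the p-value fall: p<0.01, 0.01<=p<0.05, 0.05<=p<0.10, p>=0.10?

SE = σ/√n = 13/√28 = 2.4568
z = (x̄−μ₀)/SE = (29.04−27)/2.4568 = 0.8304
p-value (two-sided) = 0.40634
→ bracket: p>=0.10

p-value bracket: p>=0.10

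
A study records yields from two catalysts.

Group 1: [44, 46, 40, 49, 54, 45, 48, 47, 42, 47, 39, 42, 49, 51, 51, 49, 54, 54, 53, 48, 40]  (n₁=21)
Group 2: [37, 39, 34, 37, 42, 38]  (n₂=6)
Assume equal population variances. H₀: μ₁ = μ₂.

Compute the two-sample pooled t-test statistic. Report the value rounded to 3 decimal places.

x̄₁=47.238, s₁=4.763, n₁=21
x̄₂=37.833, s₂=2.639, n₂=6
s_p² = [20·4.763² + 5·2.639²]/25 = 19.5457
SE = √(s_p²·(1/21+1/6)) = 2.0466
t = (47.238−37.833)/2.0466 = 4.5954
df = 25

test statistic = 4.595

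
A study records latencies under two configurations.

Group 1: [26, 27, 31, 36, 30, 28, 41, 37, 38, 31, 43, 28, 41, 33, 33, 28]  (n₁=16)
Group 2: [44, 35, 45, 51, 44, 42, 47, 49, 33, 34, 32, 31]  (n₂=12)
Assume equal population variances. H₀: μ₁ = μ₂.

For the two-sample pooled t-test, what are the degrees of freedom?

df = n₁ + n₂ − 2 = 16 + 12 − 2 = 26

degrees of freedom = 26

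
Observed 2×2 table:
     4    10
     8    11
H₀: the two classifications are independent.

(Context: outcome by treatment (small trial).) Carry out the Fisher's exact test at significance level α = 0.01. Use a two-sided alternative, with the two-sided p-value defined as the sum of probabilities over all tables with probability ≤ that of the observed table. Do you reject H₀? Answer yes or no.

reject H₀: no

Margins: r₁=14, r₂=19, c₁=12, c₂=21, n=33
p_obs = C(14,4)·C(19,8)/C(33,12); sum pmf over tables with pmf ≤ p_obs
p-value (two-sided) = 0.48606
At α=0.01: p ≥ α → fail to reject H₀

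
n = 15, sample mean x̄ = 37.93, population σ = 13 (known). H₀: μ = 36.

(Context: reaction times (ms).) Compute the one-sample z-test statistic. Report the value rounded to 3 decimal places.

test statistic = 0.575

SE = σ/√n = 13/√15 = 3.3566
z = (x̄−μ₀)/SE = (37.93−36)/3.3566 = 0.5750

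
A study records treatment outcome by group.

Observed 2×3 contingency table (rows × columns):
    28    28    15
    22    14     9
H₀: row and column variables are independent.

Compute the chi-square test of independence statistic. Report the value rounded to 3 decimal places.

Row totals [71, 45], col totals [50, 42, 24], n=116
χ² = (28−30.60)²/30.60 + (28−25.71)²/25.71 + (15−14.69)²/14.69 + (22−19.40)²/19.40 + (14−16.29)²/16.29 + (9−9.31)²/9.31 = 1.1151
df = 2

test statistic = 1.115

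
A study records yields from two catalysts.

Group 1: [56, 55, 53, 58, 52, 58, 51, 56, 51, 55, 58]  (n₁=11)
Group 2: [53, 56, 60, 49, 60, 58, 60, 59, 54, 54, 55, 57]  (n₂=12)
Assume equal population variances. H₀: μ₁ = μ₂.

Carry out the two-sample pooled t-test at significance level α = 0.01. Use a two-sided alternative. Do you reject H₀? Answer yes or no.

reject H₀: no

x̄₁=54.818, s₁=2.714, n₁=11
x̄₂=56.250, s₂=3.415, n₂=12
s_p² = [10·2.714² + 11·3.415²]/21 = 9.6136
SE = √(s_p²·(1/11+1/12)) = 1.2943
t = (54.818−56.250)/1.2943 = -1.1063
df = 21
p-value (two-sided) = 0.28112
At α=0.01: p ≥ α → fail to reject H₀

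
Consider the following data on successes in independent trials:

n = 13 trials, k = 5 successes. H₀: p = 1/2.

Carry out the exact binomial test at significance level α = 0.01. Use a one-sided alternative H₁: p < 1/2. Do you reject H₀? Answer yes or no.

reject H₀: no

Exact binomial: n=13, k=5, p₀=1/2=0.5000
P(X≤5) from Σ C(n,i)·p₀^i·(1−p₀)^(n−i)
p-value (one-sided, H₁ less) = 0.29053
At α=0.01: p ≥ α → fail to reject H₀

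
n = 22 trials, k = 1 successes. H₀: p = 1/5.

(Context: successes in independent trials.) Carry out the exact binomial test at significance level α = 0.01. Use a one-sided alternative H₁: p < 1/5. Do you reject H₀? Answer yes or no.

Exact binomial: n=22, k=1, p₀=1/5=0.2000
P(X≤1) from Σ C(n,i)·p₀^i·(1−p₀)^(n−i)
p-value (one-sided, H₁ less) = 0.04796
At α=0.01: p ≥ α → fail to reject H₀

reject H₀: no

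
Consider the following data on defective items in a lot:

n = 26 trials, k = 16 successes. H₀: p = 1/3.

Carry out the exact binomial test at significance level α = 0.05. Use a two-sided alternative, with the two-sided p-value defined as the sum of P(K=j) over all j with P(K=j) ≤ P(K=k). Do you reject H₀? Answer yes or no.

reject H₀: yes

Exact binomial: n=26, k=16, p₀=1/3=0.3333
P(X=j) = C(n,j)·p₀^j·(1−p₀)^(n−j); p = Σ P(X=j) over j with P(X=j) ≤ P(X=16)
p-value (two-sided) = 0.00334
At α=0.05: p < α → reject H₀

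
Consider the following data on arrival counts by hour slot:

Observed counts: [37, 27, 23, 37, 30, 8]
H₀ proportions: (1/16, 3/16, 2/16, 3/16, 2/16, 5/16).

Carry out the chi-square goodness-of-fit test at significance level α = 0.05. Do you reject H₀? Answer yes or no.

n = 162; E_i = n·p_i = [10.12, 30.38, 20.25, 30.38, 20.25, 50.62]
χ² = (37−10.12)²/10.12 + (27−30.38)²/30.38 + (23−20.25)²/20.25 + (37−30.38)²/30.38 + (30−20.25)²/20.25 + (8−50.62)²/50.62 = 114.1119
df = 5
p-value (upper-tail) = 0.00000
At α=0.05: p < α → reject H₀

reject H₀: yes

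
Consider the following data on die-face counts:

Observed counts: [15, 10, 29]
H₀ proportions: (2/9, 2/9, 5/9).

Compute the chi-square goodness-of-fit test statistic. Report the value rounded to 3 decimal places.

test statistic = 1.117

n = 54; E_i = n·p_i = [12.00, 12.00, 30.00]
χ² = (15−12.00)²/12.00 + (10−12.00)²/12.00 + (29−30.00)²/30.00 = 1.1167
df = 2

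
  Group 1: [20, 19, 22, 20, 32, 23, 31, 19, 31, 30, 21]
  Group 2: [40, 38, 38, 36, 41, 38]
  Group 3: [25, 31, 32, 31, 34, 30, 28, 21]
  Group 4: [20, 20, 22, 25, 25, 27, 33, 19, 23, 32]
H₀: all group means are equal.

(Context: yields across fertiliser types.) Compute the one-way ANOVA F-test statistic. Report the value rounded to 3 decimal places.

test statistic = 14.871

Group means [24.36, 38.50, 29.00, 24.60], grand mean 27.914
SSB = Σnᵢ(x̄ᵢ−x̄)² = 930.297; SSW = ΣΣ(x−x̄ᵢ)² = 646.445
MSB = 930.297/3 = 310.0991; MSW = 646.445/31 = 20.8531
F = MSB/MSW = 14.8707
df = (3, 31)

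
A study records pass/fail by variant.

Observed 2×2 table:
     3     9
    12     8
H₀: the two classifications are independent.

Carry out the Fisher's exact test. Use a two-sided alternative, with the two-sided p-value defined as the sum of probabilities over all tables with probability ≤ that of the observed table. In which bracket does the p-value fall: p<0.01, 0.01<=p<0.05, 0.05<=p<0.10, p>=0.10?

p-value bracket: 0.05<=p<0.10

Margins: r₁=12, r₂=20, c₁=15, c₂=17, n=32
p_obs = C(12,3)·C(20,12)/C(32,15); sum pmf over tables with pmf ≤ p_obs
p-value (two-sided) = 0.07587
→ bracket: 0.05<=p<0.10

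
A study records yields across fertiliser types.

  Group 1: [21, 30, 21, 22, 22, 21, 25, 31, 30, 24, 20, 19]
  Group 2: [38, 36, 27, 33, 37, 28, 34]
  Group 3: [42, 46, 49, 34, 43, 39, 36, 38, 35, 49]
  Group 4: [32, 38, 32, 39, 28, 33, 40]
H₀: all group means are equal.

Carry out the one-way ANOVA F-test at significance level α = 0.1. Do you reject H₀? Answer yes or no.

Group means [23.83, 33.29, 41.10, 34.57], grand mean 32.556
SSB = Σnᵢ(x̄ᵢ−x̄)² = 1675.179; SSW = ΣΣ(x−x̄ᵢ)² = 709.710
MSB = 1675.179/3 = 558.3931; MSW = 709.710/32 = 22.1784
F = MSB/MSW = 25.1773
df = (3, 32)
p-value (upper-tail) = 0.00000
At α=0.1: p < α → reject H₀

reject H₀: yes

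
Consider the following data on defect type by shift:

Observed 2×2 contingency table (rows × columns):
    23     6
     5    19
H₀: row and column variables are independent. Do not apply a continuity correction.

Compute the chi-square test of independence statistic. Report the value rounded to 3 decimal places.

Row totals [29, 24], col totals [28, 25], n=53
χ² = (23−15.32)²/15.32 + (6−13.68)²/13.68 + (5−12.68)²/12.68 + (19−11.32)²/11.32 = 18.0201
df = 1

test statistic = 18.020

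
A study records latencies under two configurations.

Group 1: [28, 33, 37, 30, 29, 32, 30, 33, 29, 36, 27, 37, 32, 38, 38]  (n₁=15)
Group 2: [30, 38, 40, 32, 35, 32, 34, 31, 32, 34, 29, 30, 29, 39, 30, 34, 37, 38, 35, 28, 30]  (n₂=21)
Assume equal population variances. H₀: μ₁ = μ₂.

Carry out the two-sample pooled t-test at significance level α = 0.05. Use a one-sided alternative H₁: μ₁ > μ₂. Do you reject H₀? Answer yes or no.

x̄₁=32.600, s₁=3.795, n₁=15
x̄₂=33.190, s₂=3.614, n₂=21
s_p² = [14·3.795² + 20·3.614²]/34 = 13.6129
SE = √(s_p²·(1/15+1/21)) = 1.2473
t = (32.600−33.190)/1.2473 = -0.4734
df = 34
p-value (one-sided, H₁ greater) = 0.68052
At α=0.05: p ≥ α → fail to reject H₀

reject H₀: no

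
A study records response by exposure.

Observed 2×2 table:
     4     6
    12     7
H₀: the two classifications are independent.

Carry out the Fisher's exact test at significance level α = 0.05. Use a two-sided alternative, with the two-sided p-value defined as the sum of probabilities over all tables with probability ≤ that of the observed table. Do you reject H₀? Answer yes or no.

reject H₀: no

Margins: r₁=10, r₂=19, c₁=16, c₂=13, n=29
p_obs = C(10,4)·C(19,12)/C(29,16); sum pmf over tables with pmf ≤ p_obs
p-value (two-sided) = 0.27014
At α=0.05: p ≥ α → fail to reject H₀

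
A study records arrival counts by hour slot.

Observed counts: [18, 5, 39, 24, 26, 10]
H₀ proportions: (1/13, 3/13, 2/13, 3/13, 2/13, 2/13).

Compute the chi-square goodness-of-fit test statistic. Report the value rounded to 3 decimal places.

test statistic = 56.253

n = 122; E_i = n·p_i = [9.38, 28.15, 18.77, 28.15, 18.77, 18.77]
χ² = (18−9.38)²/9.38 + (5−28.15)²/28.15 + (39−18.77)²/18.77 + (24−28.15)²/28.15 + (26−18.77)²/18.77 + (10−18.77)²/18.77 = 56.2527
df = 5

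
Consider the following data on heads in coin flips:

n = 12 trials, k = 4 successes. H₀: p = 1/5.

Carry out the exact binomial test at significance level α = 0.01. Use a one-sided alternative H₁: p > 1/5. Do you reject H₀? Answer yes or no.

Exact binomial: n=12, k=4, p₀=1/5=0.2000
P(X≥4) from Σ C(n,i)·p₀^i·(1−p₀)^(n−i)
p-value (one-sided, H₁ greater) = 0.20543
At α=0.01: p ≥ α → fail to reject H₀

reject H₀: no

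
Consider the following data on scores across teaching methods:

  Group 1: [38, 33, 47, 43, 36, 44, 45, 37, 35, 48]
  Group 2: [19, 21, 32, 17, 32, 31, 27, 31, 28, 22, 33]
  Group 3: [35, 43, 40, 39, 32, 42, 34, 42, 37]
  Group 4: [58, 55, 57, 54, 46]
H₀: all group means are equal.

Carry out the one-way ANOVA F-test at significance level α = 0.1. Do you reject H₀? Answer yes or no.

reject H₀: yes

Group means [40.60, 26.64, 38.22, 54.00], grand mean 37.514
SSB = Σnᵢ(x̄ᵢ−x̄)² = 2760.242; SSW = ΣΣ(x−x̄ᵢ)² = 818.501
MSB = 2760.242/3 = 920.0806; MSW = 818.501/31 = 26.4033
F = MSB/MSW = 34.8472
df = (3, 31)
p-value (upper-tail) = 0.00000
At α=0.1: p < α → reject H₀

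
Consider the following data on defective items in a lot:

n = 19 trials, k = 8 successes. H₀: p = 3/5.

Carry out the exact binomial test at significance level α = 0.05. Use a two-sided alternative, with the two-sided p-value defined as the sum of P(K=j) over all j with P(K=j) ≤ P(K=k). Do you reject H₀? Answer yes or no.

reject H₀: no

Exact binomial: n=19, k=8, p₀=3/5=0.6000
P(X=j) = C(n,j)·p₀^j·(1−p₀)^(n−j); p = Σ P(X=j) over j with P(X=j) ≤ P(X=8)
p-value (two-sided) = 0.15809
At α=0.05: p ≥ α → fail to reject H₀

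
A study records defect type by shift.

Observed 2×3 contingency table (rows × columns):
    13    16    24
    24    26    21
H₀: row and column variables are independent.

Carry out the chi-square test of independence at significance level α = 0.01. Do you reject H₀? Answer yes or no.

reject H₀: no

Row totals [53, 71], col totals [37, 42, 45], n=124
χ² = (13−15.81)²/15.81 + (16−17.95)²/17.95 + (24−19.23)²/19.23 + (24−21.19)²/21.19 + (26−24.05)²/24.05 + (21−25.77)²/25.77 = 3.3080
df = 2
p-value (upper-tail) = 0.19128
At α=0.01: p ≥ α → fail to reject H₀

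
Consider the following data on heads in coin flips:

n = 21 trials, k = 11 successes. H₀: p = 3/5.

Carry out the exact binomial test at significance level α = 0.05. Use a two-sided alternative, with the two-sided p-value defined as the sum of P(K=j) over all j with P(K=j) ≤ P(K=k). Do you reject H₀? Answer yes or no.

Exact binomial: n=21, k=11, p₀=3/5=0.6000
P(X=j) = C(n,j)·p₀^j·(1−p₀)^(n−j); p = Σ P(X=j) over j with P(X=j) ≤ P(X=11)
p-value (two-sided) = 0.50880
At α=0.05: p ≥ α → fail to reject H₀

reject H₀: no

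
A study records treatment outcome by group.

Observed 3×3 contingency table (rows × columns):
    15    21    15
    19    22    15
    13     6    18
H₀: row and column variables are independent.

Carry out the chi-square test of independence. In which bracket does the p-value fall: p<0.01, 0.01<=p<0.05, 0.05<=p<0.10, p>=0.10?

Row totals [51, 56, 37], col totals [47, 49, 48], n=144
χ² = (15−16.65)²/16.65 + (21−17.35)²/17.35 + (15−17.00)²/17.00 + (19−18.28)²/18.28 + (22−19.06)²/19.06 + (15−18.67)²/18.67 + (13−12.08)²/12.08 + (6−12.59)²/12.59 + (18−12.33)²/12.33 = 8.4916
df = 4
p-value (upper-tail) = 0.07514
→ bracket: 0.05<=p<0.10

p-value bracket: 0.05<=p<0.10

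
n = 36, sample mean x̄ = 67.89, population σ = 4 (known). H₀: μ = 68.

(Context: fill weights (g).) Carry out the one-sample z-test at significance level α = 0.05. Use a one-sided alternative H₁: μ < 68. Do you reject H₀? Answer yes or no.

reject H₀: no

SE = σ/√n = 4/√36 = 0.6667
z = (x̄−μ₀)/SE = (67.89−68)/0.6667 = -0.1650
p-value (one-sided, H₁ less) = 0.43447
At α=0.05: p ≥ α → fail to reject H₀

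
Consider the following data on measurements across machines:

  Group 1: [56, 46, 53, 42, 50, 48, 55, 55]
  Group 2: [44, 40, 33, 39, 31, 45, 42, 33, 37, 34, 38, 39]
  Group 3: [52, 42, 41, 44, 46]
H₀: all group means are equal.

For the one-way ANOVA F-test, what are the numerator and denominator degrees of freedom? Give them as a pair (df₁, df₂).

degrees of freedom = [2, 22]

k = 3 groups, N = 25 total
df = (k−1, N−k) = (3−1, 25−3) = (2, 22)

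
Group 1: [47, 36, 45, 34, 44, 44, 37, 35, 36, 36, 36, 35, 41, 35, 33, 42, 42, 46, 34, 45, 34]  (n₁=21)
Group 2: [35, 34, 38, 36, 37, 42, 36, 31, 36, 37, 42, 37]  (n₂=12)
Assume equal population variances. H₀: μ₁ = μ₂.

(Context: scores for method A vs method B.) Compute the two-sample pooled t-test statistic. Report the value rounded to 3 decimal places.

test statistic = 1.403

x̄₁=38.905, s₁=4.774, n₁=21
x̄₂=36.750, s₂=3.049, n₂=12
s_p² = [20·4.774² + 11·3.049²]/31 = 18.0019
SE = √(s_p²·(1/21+1/12)) = 1.5354
t = (38.905−36.750)/1.5354 = 1.4034
df = 31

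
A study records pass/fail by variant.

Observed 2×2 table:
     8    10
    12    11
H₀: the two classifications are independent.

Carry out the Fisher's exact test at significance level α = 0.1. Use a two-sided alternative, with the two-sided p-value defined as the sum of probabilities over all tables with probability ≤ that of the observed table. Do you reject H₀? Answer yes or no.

Margins: r₁=18, r₂=23, c₁=20, c₂=21, n=41
p_obs = C(18,8)·C(23,12)/C(41,20); sum pmf over tables with pmf ≤ p_obs
p-value (two-sided) = 0.75574
At α=0.1: p ≥ α → fail to reject H₀

reject H₀: no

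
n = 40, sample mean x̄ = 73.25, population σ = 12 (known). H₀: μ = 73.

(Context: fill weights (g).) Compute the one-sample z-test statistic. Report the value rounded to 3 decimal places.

SE = σ/√n = 12/√40 = 1.8974
z = (x̄−μ₀)/SE = (73.25−73)/1.8974 = 0.1318

test statistic = 0.132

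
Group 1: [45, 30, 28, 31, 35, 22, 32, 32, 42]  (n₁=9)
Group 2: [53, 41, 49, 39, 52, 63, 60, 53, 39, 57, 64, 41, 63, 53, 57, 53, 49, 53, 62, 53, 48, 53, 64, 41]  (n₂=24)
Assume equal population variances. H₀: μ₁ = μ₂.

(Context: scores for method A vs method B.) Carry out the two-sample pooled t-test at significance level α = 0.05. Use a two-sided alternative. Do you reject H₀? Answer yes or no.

x̄₁=33.000, s₁=6.982, n₁=9
x̄₂=52.500, s₂=8.022, n₂=24
s_p² = [8·6.982² + 23·8.022²]/31 = 60.3226
SE = √(s_p²·(1/9+1/24)) = 3.0358
t = (33.000−52.500)/3.0358 = -6.4234
df = 31
p-value (two-sided) = 0.00000
At α=0.05: p < α → reject H₀

reject H₀: yes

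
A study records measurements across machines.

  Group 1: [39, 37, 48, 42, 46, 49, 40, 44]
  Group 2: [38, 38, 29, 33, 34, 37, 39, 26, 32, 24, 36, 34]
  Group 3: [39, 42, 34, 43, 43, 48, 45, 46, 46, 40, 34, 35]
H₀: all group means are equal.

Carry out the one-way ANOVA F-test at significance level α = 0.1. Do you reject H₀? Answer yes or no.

reject H₀: yes

Group means [43.12, 33.33, 41.25], grand mean 38.750
SSB = Σnᵢ(x̄ᵢ−x̄)² = 580.208; SSW = ΣΣ(x−x̄ᵢ)² = 653.792
MSB = 580.208/2 = 290.1042; MSW = 653.792/29 = 22.5445
F = MSB/MSW = 12.8680
df = (2, 29)
p-value (upper-tail) = 0.00010
At α=0.1: p < α → reject H₀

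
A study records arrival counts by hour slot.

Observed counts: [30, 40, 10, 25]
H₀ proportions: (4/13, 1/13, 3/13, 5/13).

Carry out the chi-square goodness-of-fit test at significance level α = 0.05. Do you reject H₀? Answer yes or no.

reject H₀: yes

n = 105; E_i = n·p_i = [32.31, 8.08, 24.23, 40.38]
χ² = (30−32.31)²/32.31 + (40−8.08)²/8.08 + (10−24.23)²/24.23 + (25−40.38)²/40.38 = 140.5556
df = 3
p-value (upper-tail) = 0.00000
At α=0.05: p < α → reject H₀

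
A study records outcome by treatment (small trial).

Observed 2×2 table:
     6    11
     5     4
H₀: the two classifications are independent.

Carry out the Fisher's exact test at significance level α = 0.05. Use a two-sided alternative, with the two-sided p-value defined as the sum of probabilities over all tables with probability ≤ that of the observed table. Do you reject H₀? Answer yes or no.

Margins: r₁=17, r₂=9, c₁=11, c₂=15, n=26
p_obs = C(17,6)·C(9,5)/C(26,11); sum pmf over tables with pmf ≤ p_obs
p-value (two-sided) = 0.41854
At α=0.05: p ≥ α → fail to reject H₀

reject H₀: no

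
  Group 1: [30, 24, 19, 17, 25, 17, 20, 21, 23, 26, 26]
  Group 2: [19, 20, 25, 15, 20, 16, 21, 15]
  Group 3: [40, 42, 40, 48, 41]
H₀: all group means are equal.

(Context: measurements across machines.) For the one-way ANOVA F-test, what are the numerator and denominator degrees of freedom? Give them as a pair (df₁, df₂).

k = 3 groups, N = 24 total
df = (k−1, N−k) = (3−1, 24−3) = (2, 21)

degrees of freedom = [2, 21]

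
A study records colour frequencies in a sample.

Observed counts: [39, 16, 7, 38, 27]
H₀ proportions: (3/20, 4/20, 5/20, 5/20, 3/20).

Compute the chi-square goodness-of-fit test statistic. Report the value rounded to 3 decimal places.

test statistic = 48.213

n = 127; E_i = n·p_i = [19.05, 25.40, 31.75, 31.75, 19.05]
χ² = (39−19.05)²/19.05 + (16−25.40)²/25.40 + (7−31.75)²/31.75 + (38−31.75)²/31.75 + (27−19.05)²/19.05 = 48.2126
df = 4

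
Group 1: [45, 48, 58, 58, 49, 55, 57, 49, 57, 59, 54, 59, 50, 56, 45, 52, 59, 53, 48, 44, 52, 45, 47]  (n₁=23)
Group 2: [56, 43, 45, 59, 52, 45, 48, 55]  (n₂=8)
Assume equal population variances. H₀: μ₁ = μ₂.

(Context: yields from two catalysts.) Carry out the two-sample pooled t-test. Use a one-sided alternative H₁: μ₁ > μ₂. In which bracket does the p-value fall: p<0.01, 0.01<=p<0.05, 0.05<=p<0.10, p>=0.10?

x̄₁=52.130, s₁=5.173, n₁=23
x̄₂=50.375, s₂=5.951, n₂=8
s_p² = [22·5.173² + 7·5.951²]/29 = 28.8443
SE = √(s_p²·(1/23+1/8)) = 2.2045
t = (52.130−50.375)/2.2045 = 0.7963
df = 29
p-value (one-sided, H₁ greater) = 0.21616
→ bracket: p>=0.10

p-value bracket: p>=0.10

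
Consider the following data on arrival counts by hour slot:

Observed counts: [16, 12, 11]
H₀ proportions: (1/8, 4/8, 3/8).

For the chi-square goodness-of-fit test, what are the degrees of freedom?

df = k − 1 = 3 − 1 = 2

degrees of freedom = 2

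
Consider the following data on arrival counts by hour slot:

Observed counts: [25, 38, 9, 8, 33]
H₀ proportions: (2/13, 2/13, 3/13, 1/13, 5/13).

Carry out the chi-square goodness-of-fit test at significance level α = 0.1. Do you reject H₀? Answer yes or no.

n = 113; E_i = n·p_i = [17.38, 17.38, 26.08, 8.69, 43.46]
χ² = (25−17.38)²/17.38 + (38−17.38)²/17.38 + (9−26.08)²/26.08 + (8−8.69)²/8.69 + (33−43.46)²/43.46 = 41.5389
df = 4
p-value (upper-tail) = 0.00000
At α=0.1: p < α → reject H₀

reject H₀: yes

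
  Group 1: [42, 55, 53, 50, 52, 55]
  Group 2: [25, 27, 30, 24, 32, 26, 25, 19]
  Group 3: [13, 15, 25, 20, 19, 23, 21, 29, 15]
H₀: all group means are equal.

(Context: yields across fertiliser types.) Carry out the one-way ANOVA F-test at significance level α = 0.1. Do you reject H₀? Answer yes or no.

reject H₀: yes

Group means [51.17, 26.00, 20.00], grand mean 30.217
SSB = Σnᵢ(x̄ᵢ−x̄)² = 3715.080; SSW = ΣΣ(x−x̄ᵢ)² = 442.833
MSB = 3715.080/2 = 1857.5399; MSW = 442.833/20 = 22.1417
F = MSB/MSW = 83.8934
df = (2, 20)
p-value (upper-tail) = 0.00000
At α=0.1: p < α → reject H₀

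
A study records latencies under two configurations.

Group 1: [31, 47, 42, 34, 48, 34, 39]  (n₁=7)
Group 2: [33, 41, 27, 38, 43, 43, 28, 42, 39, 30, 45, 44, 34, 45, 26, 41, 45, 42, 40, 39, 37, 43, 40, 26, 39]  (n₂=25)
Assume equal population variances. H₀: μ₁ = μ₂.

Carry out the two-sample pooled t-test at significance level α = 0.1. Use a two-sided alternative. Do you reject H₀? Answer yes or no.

reject H₀: no

x̄₁=39.286, s₁=6.676, n₁=7
x̄₂=38.000, s₂=6.238, n₂=25
s_p² = [6·6.676² + 24·6.238²]/30 = 40.0476
SE = √(s_p²·(1/7+1/25)) = 2.7061
t = (39.286−38.000)/2.7061 = 0.4751
df = 30
p-value (two-sided) = 0.63814
At α=0.1: p ≥ α → fail to reject H₀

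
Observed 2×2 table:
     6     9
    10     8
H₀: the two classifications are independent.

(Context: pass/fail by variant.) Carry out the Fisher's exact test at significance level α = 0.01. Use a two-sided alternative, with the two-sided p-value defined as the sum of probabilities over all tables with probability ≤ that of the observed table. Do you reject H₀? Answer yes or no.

reject H₀: no

Margins: r₁=15, r₂=18, c₁=16, c₂=17, n=33
p_obs = C(15,6)·C(18,10)/C(33,16); sum pmf over tables with pmf ≤ p_obs
p-value (two-sided) = 0.49053
At α=0.01: p ≥ α → fail to reject H₀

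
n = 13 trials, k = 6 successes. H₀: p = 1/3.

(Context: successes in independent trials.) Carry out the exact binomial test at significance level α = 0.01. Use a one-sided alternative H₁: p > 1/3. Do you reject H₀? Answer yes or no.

reject H₀: no

Exact binomial: n=13, k=6, p₀=1/3=0.3333
P(X≥6) from Σ C(n,i)·p₀^i·(1−p₀)^(n−i)
p-value (one-sided, H₁ greater) = 0.24131
At α=0.01: p ≥ α → fail to reject H₀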